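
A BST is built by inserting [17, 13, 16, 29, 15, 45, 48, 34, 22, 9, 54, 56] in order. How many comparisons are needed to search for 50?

Search path for 50: 17 -> 29 -> 45 -> 48 -> 54
Found: False
Comparisons: 5


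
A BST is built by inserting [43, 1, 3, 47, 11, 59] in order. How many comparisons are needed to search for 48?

Search path for 48: 43 -> 47 -> 59
Found: False
Comparisons: 3


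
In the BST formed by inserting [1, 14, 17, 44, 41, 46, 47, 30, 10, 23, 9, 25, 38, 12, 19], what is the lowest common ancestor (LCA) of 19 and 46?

Tree insertion order: [1, 14, 17, 44, 41, 46, 47, 30, 10, 23, 9, 25, 38, 12, 19]
Tree (level-order array): [1, None, 14, 10, 17, 9, 12, None, 44, None, None, None, None, 41, 46, 30, None, None, 47, 23, 38, None, None, 19, 25]
In a BST, the LCA of p=19, q=46 is the first node v on the
root-to-leaf path with p <= v <= q (go left if both < v, right if both > v).
Walk from root:
  at 1: both 19 and 46 > 1, go right
  at 14: both 19 and 46 > 14, go right
  at 17: both 19 and 46 > 17, go right
  at 44: 19 <= 44 <= 46, this is the LCA
LCA = 44


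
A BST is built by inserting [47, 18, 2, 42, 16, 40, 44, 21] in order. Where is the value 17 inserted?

Starting tree (level order): [47, 18, None, 2, 42, None, 16, 40, 44, None, None, 21]
Insertion path: 47 -> 18 -> 2 -> 16
Result: insert 17 as right child of 16
Final tree (level order): [47, 18, None, 2, 42, None, 16, 40, 44, None, 17, 21]


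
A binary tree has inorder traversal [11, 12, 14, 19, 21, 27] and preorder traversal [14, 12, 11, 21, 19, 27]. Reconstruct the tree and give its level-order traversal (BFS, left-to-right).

Inorder:  [11, 12, 14, 19, 21, 27]
Preorder: [14, 12, 11, 21, 19, 27]
Algorithm: preorder visits root first, so consume preorder in order;
for each root, split the current inorder slice at that value into
left-subtree inorder and right-subtree inorder, then recurse.
Recursive splits:
  root=14; inorder splits into left=[11, 12], right=[19, 21, 27]
  root=12; inorder splits into left=[11], right=[]
  root=11; inorder splits into left=[], right=[]
  root=21; inorder splits into left=[19], right=[27]
  root=19; inorder splits into left=[], right=[]
  root=27; inorder splits into left=[], right=[]
Reconstructed level-order: [14, 12, 21, 11, 19, 27]


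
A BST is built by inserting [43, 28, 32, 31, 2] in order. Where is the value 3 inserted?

Starting tree (level order): [43, 28, None, 2, 32, None, None, 31]
Insertion path: 43 -> 28 -> 2
Result: insert 3 as right child of 2
Final tree (level order): [43, 28, None, 2, 32, None, 3, 31]


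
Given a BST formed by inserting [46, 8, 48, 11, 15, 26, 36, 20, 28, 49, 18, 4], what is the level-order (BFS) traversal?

Tree insertion order: [46, 8, 48, 11, 15, 26, 36, 20, 28, 49, 18, 4]
Tree (level-order array): [46, 8, 48, 4, 11, None, 49, None, None, None, 15, None, None, None, 26, 20, 36, 18, None, 28]
BFS from the root, enqueuing left then right child of each popped node:
  queue [46] -> pop 46, enqueue [8, 48], visited so far: [46]
  queue [8, 48] -> pop 8, enqueue [4, 11], visited so far: [46, 8]
  queue [48, 4, 11] -> pop 48, enqueue [49], visited so far: [46, 8, 48]
  queue [4, 11, 49] -> pop 4, enqueue [none], visited so far: [46, 8, 48, 4]
  queue [11, 49] -> pop 11, enqueue [15], visited so far: [46, 8, 48, 4, 11]
  queue [49, 15] -> pop 49, enqueue [none], visited so far: [46, 8, 48, 4, 11, 49]
  queue [15] -> pop 15, enqueue [26], visited so far: [46, 8, 48, 4, 11, 49, 15]
  queue [26] -> pop 26, enqueue [20, 36], visited so far: [46, 8, 48, 4, 11, 49, 15, 26]
  queue [20, 36] -> pop 20, enqueue [18], visited so far: [46, 8, 48, 4, 11, 49, 15, 26, 20]
  queue [36, 18] -> pop 36, enqueue [28], visited so far: [46, 8, 48, 4, 11, 49, 15, 26, 20, 36]
  queue [18, 28] -> pop 18, enqueue [none], visited so far: [46, 8, 48, 4, 11, 49, 15, 26, 20, 36, 18]
  queue [28] -> pop 28, enqueue [none], visited so far: [46, 8, 48, 4, 11, 49, 15, 26, 20, 36, 18, 28]
Result: [46, 8, 48, 4, 11, 49, 15, 26, 20, 36, 18, 28]


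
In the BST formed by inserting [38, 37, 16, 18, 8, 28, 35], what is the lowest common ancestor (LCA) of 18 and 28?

Tree insertion order: [38, 37, 16, 18, 8, 28, 35]
Tree (level-order array): [38, 37, None, 16, None, 8, 18, None, None, None, 28, None, 35]
In a BST, the LCA of p=18, q=28 is the first node v on the
root-to-leaf path with p <= v <= q (go left if both < v, right if both > v).
Walk from root:
  at 38: both 18 and 28 < 38, go left
  at 37: both 18 and 28 < 37, go left
  at 16: both 18 and 28 > 16, go right
  at 18: 18 <= 18 <= 28, this is the LCA
LCA = 18


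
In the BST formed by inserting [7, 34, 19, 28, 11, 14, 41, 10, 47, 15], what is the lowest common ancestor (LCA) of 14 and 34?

Tree insertion order: [7, 34, 19, 28, 11, 14, 41, 10, 47, 15]
Tree (level-order array): [7, None, 34, 19, 41, 11, 28, None, 47, 10, 14, None, None, None, None, None, None, None, 15]
In a BST, the LCA of p=14, q=34 is the first node v on the
root-to-leaf path with p <= v <= q (go left if both < v, right if both > v).
Walk from root:
  at 7: both 14 and 34 > 7, go right
  at 34: 14 <= 34 <= 34, this is the LCA
LCA = 34


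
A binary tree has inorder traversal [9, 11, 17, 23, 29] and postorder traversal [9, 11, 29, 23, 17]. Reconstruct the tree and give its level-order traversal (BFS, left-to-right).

Inorder:   [9, 11, 17, 23, 29]
Postorder: [9, 11, 29, 23, 17]
Algorithm: postorder visits root last, so walk postorder right-to-left;
each value is the root of the current inorder slice — split it at that
value, recurse on the right subtree first, then the left.
Recursive splits:
  root=17; inorder splits into left=[9, 11], right=[23, 29]
  root=23; inorder splits into left=[], right=[29]
  root=29; inorder splits into left=[], right=[]
  root=11; inorder splits into left=[9], right=[]
  root=9; inorder splits into left=[], right=[]
Reconstructed level-order: [17, 11, 23, 9, 29]


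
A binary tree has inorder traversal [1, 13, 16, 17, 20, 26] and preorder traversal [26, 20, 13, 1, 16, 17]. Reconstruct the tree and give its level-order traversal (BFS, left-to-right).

Inorder:  [1, 13, 16, 17, 20, 26]
Preorder: [26, 20, 13, 1, 16, 17]
Algorithm: preorder visits root first, so consume preorder in order;
for each root, split the current inorder slice at that value into
left-subtree inorder and right-subtree inorder, then recurse.
Recursive splits:
  root=26; inorder splits into left=[1, 13, 16, 17, 20], right=[]
  root=20; inorder splits into left=[1, 13, 16, 17], right=[]
  root=13; inorder splits into left=[1], right=[16, 17]
  root=1; inorder splits into left=[], right=[]
  root=16; inorder splits into left=[], right=[17]
  root=17; inorder splits into left=[], right=[]
Reconstructed level-order: [26, 20, 13, 1, 16, 17]


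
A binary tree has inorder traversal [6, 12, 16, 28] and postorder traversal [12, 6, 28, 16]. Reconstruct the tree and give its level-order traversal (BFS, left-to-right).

Inorder:   [6, 12, 16, 28]
Postorder: [12, 6, 28, 16]
Algorithm: postorder visits root last, so walk postorder right-to-left;
each value is the root of the current inorder slice — split it at that
value, recurse on the right subtree first, then the left.
Recursive splits:
  root=16; inorder splits into left=[6, 12], right=[28]
  root=28; inorder splits into left=[], right=[]
  root=6; inorder splits into left=[], right=[12]
  root=12; inorder splits into left=[], right=[]
Reconstructed level-order: [16, 6, 28, 12]


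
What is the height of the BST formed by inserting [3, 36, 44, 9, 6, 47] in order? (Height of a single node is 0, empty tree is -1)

Insertion order: [3, 36, 44, 9, 6, 47]
Tree (level-order array): [3, None, 36, 9, 44, 6, None, None, 47]
Compute height bottom-up (empty subtree = -1):
  height(6) = 1 + max(-1, -1) = 0
  height(9) = 1 + max(0, -1) = 1
  height(47) = 1 + max(-1, -1) = 0
  height(44) = 1 + max(-1, 0) = 1
  height(36) = 1 + max(1, 1) = 2
  height(3) = 1 + max(-1, 2) = 3
Height = 3


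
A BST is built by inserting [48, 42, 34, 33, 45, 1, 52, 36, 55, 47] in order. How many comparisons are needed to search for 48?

Search path for 48: 48
Found: True
Comparisons: 1


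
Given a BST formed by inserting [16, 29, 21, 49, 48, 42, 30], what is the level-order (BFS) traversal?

Tree insertion order: [16, 29, 21, 49, 48, 42, 30]
Tree (level-order array): [16, None, 29, 21, 49, None, None, 48, None, 42, None, 30]
BFS from the root, enqueuing left then right child of each popped node:
  queue [16] -> pop 16, enqueue [29], visited so far: [16]
  queue [29] -> pop 29, enqueue [21, 49], visited so far: [16, 29]
  queue [21, 49] -> pop 21, enqueue [none], visited so far: [16, 29, 21]
  queue [49] -> pop 49, enqueue [48], visited so far: [16, 29, 21, 49]
  queue [48] -> pop 48, enqueue [42], visited so far: [16, 29, 21, 49, 48]
  queue [42] -> pop 42, enqueue [30], visited so far: [16, 29, 21, 49, 48, 42]
  queue [30] -> pop 30, enqueue [none], visited so far: [16, 29, 21, 49, 48, 42, 30]
Result: [16, 29, 21, 49, 48, 42, 30]


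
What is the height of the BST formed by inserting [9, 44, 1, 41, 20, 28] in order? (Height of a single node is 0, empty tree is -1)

Insertion order: [9, 44, 1, 41, 20, 28]
Tree (level-order array): [9, 1, 44, None, None, 41, None, 20, None, None, 28]
Compute height bottom-up (empty subtree = -1):
  height(1) = 1 + max(-1, -1) = 0
  height(28) = 1 + max(-1, -1) = 0
  height(20) = 1 + max(-1, 0) = 1
  height(41) = 1 + max(1, -1) = 2
  height(44) = 1 + max(2, -1) = 3
  height(9) = 1 + max(0, 3) = 4
Height = 4


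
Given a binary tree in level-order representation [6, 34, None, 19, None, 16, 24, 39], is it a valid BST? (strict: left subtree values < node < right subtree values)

Level-order array: [6, 34, None, 19, None, 16, 24, 39]
Validate using subtree bounds (lo, hi): at each node, require lo < value < hi,
then recurse left with hi=value and right with lo=value.
Preorder trace (stopping at first violation):
  at node 6 with bounds (-inf, +inf): OK
  at node 34 with bounds (-inf, 6): VIOLATION
Node 34 violates its bound: not (-inf < 34 < 6).
Result: Not a valid BST


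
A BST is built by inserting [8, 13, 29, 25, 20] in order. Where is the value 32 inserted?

Starting tree (level order): [8, None, 13, None, 29, 25, None, 20]
Insertion path: 8 -> 13 -> 29
Result: insert 32 as right child of 29
Final tree (level order): [8, None, 13, None, 29, 25, 32, 20]


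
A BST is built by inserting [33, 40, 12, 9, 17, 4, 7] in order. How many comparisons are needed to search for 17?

Search path for 17: 33 -> 12 -> 17
Found: True
Comparisons: 3


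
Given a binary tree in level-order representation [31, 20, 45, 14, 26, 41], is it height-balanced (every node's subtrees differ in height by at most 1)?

Tree (level-order array): [31, 20, 45, 14, 26, 41]
Definition: a tree is height-balanced if, at every node, |h(left) - h(right)| <= 1 (empty subtree has height -1).
Bottom-up per-node check:
  node 14: h_left=-1, h_right=-1, diff=0 [OK], height=0
  node 26: h_left=-1, h_right=-1, diff=0 [OK], height=0
  node 20: h_left=0, h_right=0, diff=0 [OK], height=1
  node 41: h_left=-1, h_right=-1, diff=0 [OK], height=0
  node 45: h_left=0, h_right=-1, diff=1 [OK], height=1
  node 31: h_left=1, h_right=1, diff=0 [OK], height=2
All nodes satisfy the balance condition.
Result: Balanced


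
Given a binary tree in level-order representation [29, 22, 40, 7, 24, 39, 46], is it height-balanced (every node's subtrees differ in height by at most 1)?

Tree (level-order array): [29, 22, 40, 7, 24, 39, 46]
Definition: a tree is height-balanced if, at every node, |h(left) - h(right)| <= 1 (empty subtree has height -1).
Bottom-up per-node check:
  node 7: h_left=-1, h_right=-1, diff=0 [OK], height=0
  node 24: h_left=-1, h_right=-1, diff=0 [OK], height=0
  node 22: h_left=0, h_right=0, diff=0 [OK], height=1
  node 39: h_left=-1, h_right=-1, diff=0 [OK], height=0
  node 46: h_left=-1, h_right=-1, diff=0 [OK], height=0
  node 40: h_left=0, h_right=0, diff=0 [OK], height=1
  node 29: h_left=1, h_right=1, diff=0 [OK], height=2
All nodes satisfy the balance condition.
Result: Balanced


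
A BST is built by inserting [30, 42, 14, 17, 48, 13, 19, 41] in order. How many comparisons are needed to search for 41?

Search path for 41: 30 -> 42 -> 41
Found: True
Comparisons: 3


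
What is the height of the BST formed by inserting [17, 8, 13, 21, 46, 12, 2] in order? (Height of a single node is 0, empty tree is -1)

Insertion order: [17, 8, 13, 21, 46, 12, 2]
Tree (level-order array): [17, 8, 21, 2, 13, None, 46, None, None, 12]
Compute height bottom-up (empty subtree = -1):
  height(2) = 1 + max(-1, -1) = 0
  height(12) = 1 + max(-1, -1) = 0
  height(13) = 1 + max(0, -1) = 1
  height(8) = 1 + max(0, 1) = 2
  height(46) = 1 + max(-1, -1) = 0
  height(21) = 1 + max(-1, 0) = 1
  height(17) = 1 + max(2, 1) = 3
Height = 3


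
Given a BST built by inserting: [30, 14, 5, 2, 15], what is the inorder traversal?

Tree insertion order: [30, 14, 5, 2, 15]
Tree (level-order array): [30, 14, None, 5, 15, 2]
Inorder traversal: [2, 5, 14, 15, 30]


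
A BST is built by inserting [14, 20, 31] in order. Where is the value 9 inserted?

Starting tree (level order): [14, None, 20, None, 31]
Insertion path: 14
Result: insert 9 as left child of 14
Final tree (level order): [14, 9, 20, None, None, None, 31]


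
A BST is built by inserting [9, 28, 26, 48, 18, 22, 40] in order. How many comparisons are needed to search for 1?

Search path for 1: 9
Found: False
Comparisons: 1


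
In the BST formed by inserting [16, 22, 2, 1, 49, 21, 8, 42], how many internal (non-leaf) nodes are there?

Tree built from: [16, 22, 2, 1, 49, 21, 8, 42]
Tree (level-order array): [16, 2, 22, 1, 8, 21, 49, None, None, None, None, None, None, 42]
Rule: An internal node has at least one child.
Per-node child counts:
  node 16: 2 child(ren)
  node 2: 2 child(ren)
  node 1: 0 child(ren)
  node 8: 0 child(ren)
  node 22: 2 child(ren)
  node 21: 0 child(ren)
  node 49: 1 child(ren)
  node 42: 0 child(ren)
Matching nodes: [16, 2, 22, 49]
Count of internal (non-leaf) nodes: 4


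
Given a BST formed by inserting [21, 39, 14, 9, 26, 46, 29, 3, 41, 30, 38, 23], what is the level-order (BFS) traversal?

Tree insertion order: [21, 39, 14, 9, 26, 46, 29, 3, 41, 30, 38, 23]
Tree (level-order array): [21, 14, 39, 9, None, 26, 46, 3, None, 23, 29, 41, None, None, None, None, None, None, 30, None, None, None, 38]
BFS from the root, enqueuing left then right child of each popped node:
  queue [21] -> pop 21, enqueue [14, 39], visited so far: [21]
  queue [14, 39] -> pop 14, enqueue [9], visited so far: [21, 14]
  queue [39, 9] -> pop 39, enqueue [26, 46], visited so far: [21, 14, 39]
  queue [9, 26, 46] -> pop 9, enqueue [3], visited so far: [21, 14, 39, 9]
  queue [26, 46, 3] -> pop 26, enqueue [23, 29], visited so far: [21, 14, 39, 9, 26]
  queue [46, 3, 23, 29] -> pop 46, enqueue [41], visited so far: [21, 14, 39, 9, 26, 46]
  queue [3, 23, 29, 41] -> pop 3, enqueue [none], visited so far: [21, 14, 39, 9, 26, 46, 3]
  queue [23, 29, 41] -> pop 23, enqueue [none], visited so far: [21, 14, 39, 9, 26, 46, 3, 23]
  queue [29, 41] -> pop 29, enqueue [30], visited so far: [21, 14, 39, 9, 26, 46, 3, 23, 29]
  queue [41, 30] -> pop 41, enqueue [none], visited so far: [21, 14, 39, 9, 26, 46, 3, 23, 29, 41]
  queue [30] -> pop 30, enqueue [38], visited so far: [21, 14, 39, 9, 26, 46, 3, 23, 29, 41, 30]
  queue [38] -> pop 38, enqueue [none], visited so far: [21, 14, 39, 9, 26, 46, 3, 23, 29, 41, 30, 38]
Result: [21, 14, 39, 9, 26, 46, 3, 23, 29, 41, 30, 38]


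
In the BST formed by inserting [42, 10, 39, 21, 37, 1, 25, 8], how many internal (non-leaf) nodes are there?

Tree built from: [42, 10, 39, 21, 37, 1, 25, 8]
Tree (level-order array): [42, 10, None, 1, 39, None, 8, 21, None, None, None, None, 37, 25]
Rule: An internal node has at least one child.
Per-node child counts:
  node 42: 1 child(ren)
  node 10: 2 child(ren)
  node 1: 1 child(ren)
  node 8: 0 child(ren)
  node 39: 1 child(ren)
  node 21: 1 child(ren)
  node 37: 1 child(ren)
  node 25: 0 child(ren)
Matching nodes: [42, 10, 1, 39, 21, 37]
Count of internal (non-leaf) nodes: 6


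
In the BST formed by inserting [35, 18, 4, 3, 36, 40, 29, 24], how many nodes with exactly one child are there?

Tree built from: [35, 18, 4, 3, 36, 40, 29, 24]
Tree (level-order array): [35, 18, 36, 4, 29, None, 40, 3, None, 24]
Rule: These are nodes with exactly 1 non-null child.
Per-node child counts:
  node 35: 2 child(ren)
  node 18: 2 child(ren)
  node 4: 1 child(ren)
  node 3: 0 child(ren)
  node 29: 1 child(ren)
  node 24: 0 child(ren)
  node 36: 1 child(ren)
  node 40: 0 child(ren)
Matching nodes: [4, 29, 36]
Count of nodes with exactly one child: 3


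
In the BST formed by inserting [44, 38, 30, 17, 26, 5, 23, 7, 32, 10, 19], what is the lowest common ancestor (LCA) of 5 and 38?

Tree insertion order: [44, 38, 30, 17, 26, 5, 23, 7, 32, 10, 19]
Tree (level-order array): [44, 38, None, 30, None, 17, 32, 5, 26, None, None, None, 7, 23, None, None, 10, 19]
In a BST, the LCA of p=5, q=38 is the first node v on the
root-to-leaf path with p <= v <= q (go left if both < v, right if both > v).
Walk from root:
  at 44: both 5 and 38 < 44, go left
  at 38: 5 <= 38 <= 38, this is the LCA
LCA = 38


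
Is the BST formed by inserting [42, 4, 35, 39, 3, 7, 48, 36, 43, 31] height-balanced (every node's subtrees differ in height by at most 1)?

Tree (level-order array): [42, 4, 48, 3, 35, 43, None, None, None, 7, 39, None, None, None, 31, 36]
Definition: a tree is height-balanced if, at every node, |h(left) - h(right)| <= 1 (empty subtree has height -1).
Bottom-up per-node check:
  node 3: h_left=-1, h_right=-1, diff=0 [OK], height=0
  node 31: h_left=-1, h_right=-1, diff=0 [OK], height=0
  node 7: h_left=-1, h_right=0, diff=1 [OK], height=1
  node 36: h_left=-1, h_right=-1, diff=0 [OK], height=0
  node 39: h_left=0, h_right=-1, diff=1 [OK], height=1
  node 35: h_left=1, h_right=1, diff=0 [OK], height=2
  node 4: h_left=0, h_right=2, diff=2 [FAIL (|0-2|=2 > 1)], height=3
  node 43: h_left=-1, h_right=-1, diff=0 [OK], height=0
  node 48: h_left=0, h_right=-1, diff=1 [OK], height=1
  node 42: h_left=3, h_right=1, diff=2 [FAIL (|3-1|=2 > 1)], height=4
Node 4 violates the condition: |0 - 2| = 2 > 1.
Result: Not balanced


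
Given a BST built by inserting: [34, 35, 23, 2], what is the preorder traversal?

Tree insertion order: [34, 35, 23, 2]
Tree (level-order array): [34, 23, 35, 2]
Preorder traversal: [34, 23, 2, 35]


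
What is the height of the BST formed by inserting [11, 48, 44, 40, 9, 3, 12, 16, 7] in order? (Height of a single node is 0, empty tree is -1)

Insertion order: [11, 48, 44, 40, 9, 3, 12, 16, 7]
Tree (level-order array): [11, 9, 48, 3, None, 44, None, None, 7, 40, None, None, None, 12, None, None, 16]
Compute height bottom-up (empty subtree = -1):
  height(7) = 1 + max(-1, -1) = 0
  height(3) = 1 + max(-1, 0) = 1
  height(9) = 1 + max(1, -1) = 2
  height(16) = 1 + max(-1, -1) = 0
  height(12) = 1 + max(-1, 0) = 1
  height(40) = 1 + max(1, -1) = 2
  height(44) = 1 + max(2, -1) = 3
  height(48) = 1 + max(3, -1) = 4
  height(11) = 1 + max(2, 4) = 5
Height = 5


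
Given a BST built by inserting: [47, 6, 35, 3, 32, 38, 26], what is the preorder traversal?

Tree insertion order: [47, 6, 35, 3, 32, 38, 26]
Tree (level-order array): [47, 6, None, 3, 35, None, None, 32, 38, 26]
Preorder traversal: [47, 6, 3, 35, 32, 26, 38]


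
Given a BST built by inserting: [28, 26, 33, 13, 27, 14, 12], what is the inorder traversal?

Tree insertion order: [28, 26, 33, 13, 27, 14, 12]
Tree (level-order array): [28, 26, 33, 13, 27, None, None, 12, 14]
Inorder traversal: [12, 13, 14, 26, 27, 28, 33]


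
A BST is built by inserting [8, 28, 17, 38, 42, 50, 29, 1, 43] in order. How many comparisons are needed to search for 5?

Search path for 5: 8 -> 1
Found: False
Comparisons: 2


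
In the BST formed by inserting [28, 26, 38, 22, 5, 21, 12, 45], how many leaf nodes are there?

Tree built from: [28, 26, 38, 22, 5, 21, 12, 45]
Tree (level-order array): [28, 26, 38, 22, None, None, 45, 5, None, None, None, None, 21, 12]
Rule: A leaf has 0 children.
Per-node child counts:
  node 28: 2 child(ren)
  node 26: 1 child(ren)
  node 22: 1 child(ren)
  node 5: 1 child(ren)
  node 21: 1 child(ren)
  node 12: 0 child(ren)
  node 38: 1 child(ren)
  node 45: 0 child(ren)
Matching nodes: [12, 45]
Count of leaf nodes: 2


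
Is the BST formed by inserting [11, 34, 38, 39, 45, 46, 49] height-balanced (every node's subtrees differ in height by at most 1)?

Tree (level-order array): [11, None, 34, None, 38, None, 39, None, 45, None, 46, None, 49]
Definition: a tree is height-balanced if, at every node, |h(left) - h(right)| <= 1 (empty subtree has height -1).
Bottom-up per-node check:
  node 49: h_left=-1, h_right=-1, diff=0 [OK], height=0
  node 46: h_left=-1, h_right=0, diff=1 [OK], height=1
  node 45: h_left=-1, h_right=1, diff=2 [FAIL (|-1-1|=2 > 1)], height=2
  node 39: h_left=-1, h_right=2, diff=3 [FAIL (|-1-2|=3 > 1)], height=3
  node 38: h_left=-1, h_right=3, diff=4 [FAIL (|-1-3|=4 > 1)], height=4
  node 34: h_left=-1, h_right=4, diff=5 [FAIL (|-1-4|=5 > 1)], height=5
  node 11: h_left=-1, h_right=5, diff=6 [FAIL (|-1-5|=6 > 1)], height=6
Node 45 violates the condition: |-1 - 1| = 2 > 1.
Result: Not balanced


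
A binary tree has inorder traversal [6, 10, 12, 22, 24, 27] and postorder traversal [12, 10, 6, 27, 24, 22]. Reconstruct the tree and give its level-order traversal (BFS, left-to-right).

Inorder:   [6, 10, 12, 22, 24, 27]
Postorder: [12, 10, 6, 27, 24, 22]
Algorithm: postorder visits root last, so walk postorder right-to-left;
each value is the root of the current inorder slice — split it at that
value, recurse on the right subtree first, then the left.
Recursive splits:
  root=22; inorder splits into left=[6, 10, 12], right=[24, 27]
  root=24; inorder splits into left=[], right=[27]
  root=27; inorder splits into left=[], right=[]
  root=6; inorder splits into left=[], right=[10, 12]
  root=10; inorder splits into left=[], right=[12]
  root=12; inorder splits into left=[], right=[]
Reconstructed level-order: [22, 6, 24, 10, 27, 12]


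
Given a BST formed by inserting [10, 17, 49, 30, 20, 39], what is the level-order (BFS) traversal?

Tree insertion order: [10, 17, 49, 30, 20, 39]
Tree (level-order array): [10, None, 17, None, 49, 30, None, 20, 39]
BFS from the root, enqueuing left then right child of each popped node:
  queue [10] -> pop 10, enqueue [17], visited so far: [10]
  queue [17] -> pop 17, enqueue [49], visited so far: [10, 17]
  queue [49] -> pop 49, enqueue [30], visited so far: [10, 17, 49]
  queue [30] -> pop 30, enqueue [20, 39], visited so far: [10, 17, 49, 30]
  queue [20, 39] -> pop 20, enqueue [none], visited so far: [10, 17, 49, 30, 20]
  queue [39] -> pop 39, enqueue [none], visited so far: [10, 17, 49, 30, 20, 39]
Result: [10, 17, 49, 30, 20, 39]


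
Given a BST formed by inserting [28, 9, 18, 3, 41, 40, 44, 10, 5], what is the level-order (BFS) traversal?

Tree insertion order: [28, 9, 18, 3, 41, 40, 44, 10, 5]
Tree (level-order array): [28, 9, 41, 3, 18, 40, 44, None, 5, 10]
BFS from the root, enqueuing left then right child of each popped node:
  queue [28] -> pop 28, enqueue [9, 41], visited so far: [28]
  queue [9, 41] -> pop 9, enqueue [3, 18], visited so far: [28, 9]
  queue [41, 3, 18] -> pop 41, enqueue [40, 44], visited so far: [28, 9, 41]
  queue [3, 18, 40, 44] -> pop 3, enqueue [5], visited so far: [28, 9, 41, 3]
  queue [18, 40, 44, 5] -> pop 18, enqueue [10], visited so far: [28, 9, 41, 3, 18]
  queue [40, 44, 5, 10] -> pop 40, enqueue [none], visited so far: [28, 9, 41, 3, 18, 40]
  queue [44, 5, 10] -> pop 44, enqueue [none], visited so far: [28, 9, 41, 3, 18, 40, 44]
  queue [5, 10] -> pop 5, enqueue [none], visited so far: [28, 9, 41, 3, 18, 40, 44, 5]
  queue [10] -> pop 10, enqueue [none], visited so far: [28, 9, 41, 3, 18, 40, 44, 5, 10]
Result: [28, 9, 41, 3, 18, 40, 44, 5, 10]


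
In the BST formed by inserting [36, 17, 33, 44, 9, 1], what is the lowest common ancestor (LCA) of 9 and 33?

Tree insertion order: [36, 17, 33, 44, 9, 1]
Tree (level-order array): [36, 17, 44, 9, 33, None, None, 1]
In a BST, the LCA of p=9, q=33 is the first node v on the
root-to-leaf path with p <= v <= q (go left if both < v, right if both > v).
Walk from root:
  at 36: both 9 and 33 < 36, go left
  at 17: 9 <= 17 <= 33, this is the LCA
LCA = 17


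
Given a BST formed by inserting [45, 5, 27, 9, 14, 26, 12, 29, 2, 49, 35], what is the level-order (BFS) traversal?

Tree insertion order: [45, 5, 27, 9, 14, 26, 12, 29, 2, 49, 35]
Tree (level-order array): [45, 5, 49, 2, 27, None, None, None, None, 9, 29, None, 14, None, 35, 12, 26]
BFS from the root, enqueuing left then right child of each popped node:
  queue [45] -> pop 45, enqueue [5, 49], visited so far: [45]
  queue [5, 49] -> pop 5, enqueue [2, 27], visited so far: [45, 5]
  queue [49, 2, 27] -> pop 49, enqueue [none], visited so far: [45, 5, 49]
  queue [2, 27] -> pop 2, enqueue [none], visited so far: [45, 5, 49, 2]
  queue [27] -> pop 27, enqueue [9, 29], visited so far: [45, 5, 49, 2, 27]
  queue [9, 29] -> pop 9, enqueue [14], visited so far: [45, 5, 49, 2, 27, 9]
  queue [29, 14] -> pop 29, enqueue [35], visited so far: [45, 5, 49, 2, 27, 9, 29]
  queue [14, 35] -> pop 14, enqueue [12, 26], visited so far: [45, 5, 49, 2, 27, 9, 29, 14]
  queue [35, 12, 26] -> pop 35, enqueue [none], visited so far: [45, 5, 49, 2, 27, 9, 29, 14, 35]
  queue [12, 26] -> pop 12, enqueue [none], visited so far: [45, 5, 49, 2, 27, 9, 29, 14, 35, 12]
  queue [26] -> pop 26, enqueue [none], visited so far: [45, 5, 49, 2, 27, 9, 29, 14, 35, 12, 26]
Result: [45, 5, 49, 2, 27, 9, 29, 14, 35, 12, 26]


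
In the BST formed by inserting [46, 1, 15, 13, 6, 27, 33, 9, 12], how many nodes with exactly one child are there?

Tree built from: [46, 1, 15, 13, 6, 27, 33, 9, 12]
Tree (level-order array): [46, 1, None, None, 15, 13, 27, 6, None, None, 33, None, 9, None, None, None, 12]
Rule: These are nodes with exactly 1 non-null child.
Per-node child counts:
  node 46: 1 child(ren)
  node 1: 1 child(ren)
  node 15: 2 child(ren)
  node 13: 1 child(ren)
  node 6: 1 child(ren)
  node 9: 1 child(ren)
  node 12: 0 child(ren)
  node 27: 1 child(ren)
  node 33: 0 child(ren)
Matching nodes: [46, 1, 13, 6, 9, 27]
Count of nodes with exactly one child: 6


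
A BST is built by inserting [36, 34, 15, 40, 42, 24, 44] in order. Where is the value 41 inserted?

Starting tree (level order): [36, 34, 40, 15, None, None, 42, None, 24, None, 44]
Insertion path: 36 -> 40 -> 42
Result: insert 41 as left child of 42
Final tree (level order): [36, 34, 40, 15, None, None, 42, None, 24, 41, 44]


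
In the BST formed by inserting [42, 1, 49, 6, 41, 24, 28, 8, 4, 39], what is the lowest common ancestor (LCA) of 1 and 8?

Tree insertion order: [42, 1, 49, 6, 41, 24, 28, 8, 4, 39]
Tree (level-order array): [42, 1, 49, None, 6, None, None, 4, 41, None, None, 24, None, 8, 28, None, None, None, 39]
In a BST, the LCA of p=1, q=8 is the first node v on the
root-to-leaf path with p <= v <= q (go left if both < v, right if both > v).
Walk from root:
  at 42: both 1 and 8 < 42, go left
  at 1: 1 <= 1 <= 8, this is the LCA
LCA = 1


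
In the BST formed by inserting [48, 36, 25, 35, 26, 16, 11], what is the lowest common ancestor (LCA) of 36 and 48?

Tree insertion order: [48, 36, 25, 35, 26, 16, 11]
Tree (level-order array): [48, 36, None, 25, None, 16, 35, 11, None, 26]
In a BST, the LCA of p=36, q=48 is the first node v on the
root-to-leaf path with p <= v <= q (go left if both < v, right if both > v).
Walk from root:
  at 48: 36 <= 48 <= 48, this is the LCA
LCA = 48


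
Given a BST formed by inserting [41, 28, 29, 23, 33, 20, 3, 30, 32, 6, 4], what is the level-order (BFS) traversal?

Tree insertion order: [41, 28, 29, 23, 33, 20, 3, 30, 32, 6, 4]
Tree (level-order array): [41, 28, None, 23, 29, 20, None, None, 33, 3, None, 30, None, None, 6, None, 32, 4]
BFS from the root, enqueuing left then right child of each popped node:
  queue [41] -> pop 41, enqueue [28], visited so far: [41]
  queue [28] -> pop 28, enqueue [23, 29], visited so far: [41, 28]
  queue [23, 29] -> pop 23, enqueue [20], visited so far: [41, 28, 23]
  queue [29, 20] -> pop 29, enqueue [33], visited so far: [41, 28, 23, 29]
  queue [20, 33] -> pop 20, enqueue [3], visited so far: [41, 28, 23, 29, 20]
  queue [33, 3] -> pop 33, enqueue [30], visited so far: [41, 28, 23, 29, 20, 33]
  queue [3, 30] -> pop 3, enqueue [6], visited so far: [41, 28, 23, 29, 20, 33, 3]
  queue [30, 6] -> pop 30, enqueue [32], visited so far: [41, 28, 23, 29, 20, 33, 3, 30]
  queue [6, 32] -> pop 6, enqueue [4], visited so far: [41, 28, 23, 29, 20, 33, 3, 30, 6]
  queue [32, 4] -> pop 32, enqueue [none], visited so far: [41, 28, 23, 29, 20, 33, 3, 30, 6, 32]
  queue [4] -> pop 4, enqueue [none], visited so far: [41, 28, 23, 29, 20, 33, 3, 30, 6, 32, 4]
Result: [41, 28, 23, 29, 20, 33, 3, 30, 6, 32, 4]


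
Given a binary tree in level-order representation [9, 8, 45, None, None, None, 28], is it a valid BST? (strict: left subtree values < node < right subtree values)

Level-order array: [9, 8, 45, None, None, None, 28]
Validate using subtree bounds (lo, hi): at each node, require lo < value < hi,
then recurse left with hi=value and right with lo=value.
Preorder trace (stopping at first violation):
  at node 9 with bounds (-inf, +inf): OK
  at node 8 with bounds (-inf, 9): OK
  at node 45 with bounds (9, +inf): OK
  at node 28 with bounds (45, +inf): VIOLATION
Node 28 violates its bound: not (45 < 28 < +inf).
Result: Not a valid BST


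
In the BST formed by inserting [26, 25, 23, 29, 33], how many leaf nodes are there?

Tree built from: [26, 25, 23, 29, 33]
Tree (level-order array): [26, 25, 29, 23, None, None, 33]
Rule: A leaf has 0 children.
Per-node child counts:
  node 26: 2 child(ren)
  node 25: 1 child(ren)
  node 23: 0 child(ren)
  node 29: 1 child(ren)
  node 33: 0 child(ren)
Matching nodes: [23, 33]
Count of leaf nodes: 2


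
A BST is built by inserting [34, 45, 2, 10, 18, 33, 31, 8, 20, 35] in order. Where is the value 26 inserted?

Starting tree (level order): [34, 2, 45, None, 10, 35, None, 8, 18, None, None, None, None, None, 33, 31, None, 20]
Insertion path: 34 -> 2 -> 10 -> 18 -> 33 -> 31 -> 20
Result: insert 26 as right child of 20
Final tree (level order): [34, 2, 45, None, 10, 35, None, 8, 18, None, None, None, None, None, 33, 31, None, 20, None, None, 26]


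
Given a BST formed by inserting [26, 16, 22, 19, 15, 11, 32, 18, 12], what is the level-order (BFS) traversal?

Tree insertion order: [26, 16, 22, 19, 15, 11, 32, 18, 12]
Tree (level-order array): [26, 16, 32, 15, 22, None, None, 11, None, 19, None, None, 12, 18]
BFS from the root, enqueuing left then right child of each popped node:
  queue [26] -> pop 26, enqueue [16, 32], visited so far: [26]
  queue [16, 32] -> pop 16, enqueue [15, 22], visited so far: [26, 16]
  queue [32, 15, 22] -> pop 32, enqueue [none], visited so far: [26, 16, 32]
  queue [15, 22] -> pop 15, enqueue [11], visited so far: [26, 16, 32, 15]
  queue [22, 11] -> pop 22, enqueue [19], visited so far: [26, 16, 32, 15, 22]
  queue [11, 19] -> pop 11, enqueue [12], visited so far: [26, 16, 32, 15, 22, 11]
  queue [19, 12] -> pop 19, enqueue [18], visited so far: [26, 16, 32, 15, 22, 11, 19]
  queue [12, 18] -> pop 12, enqueue [none], visited so far: [26, 16, 32, 15, 22, 11, 19, 12]
  queue [18] -> pop 18, enqueue [none], visited so far: [26, 16, 32, 15, 22, 11, 19, 12, 18]
Result: [26, 16, 32, 15, 22, 11, 19, 12, 18]


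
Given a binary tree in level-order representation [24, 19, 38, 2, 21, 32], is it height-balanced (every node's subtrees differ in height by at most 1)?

Tree (level-order array): [24, 19, 38, 2, 21, 32]
Definition: a tree is height-balanced if, at every node, |h(left) - h(right)| <= 1 (empty subtree has height -1).
Bottom-up per-node check:
  node 2: h_left=-1, h_right=-1, diff=0 [OK], height=0
  node 21: h_left=-1, h_right=-1, diff=0 [OK], height=0
  node 19: h_left=0, h_right=0, diff=0 [OK], height=1
  node 32: h_left=-1, h_right=-1, diff=0 [OK], height=0
  node 38: h_left=0, h_right=-1, diff=1 [OK], height=1
  node 24: h_left=1, h_right=1, diff=0 [OK], height=2
All nodes satisfy the balance condition.
Result: Balanced


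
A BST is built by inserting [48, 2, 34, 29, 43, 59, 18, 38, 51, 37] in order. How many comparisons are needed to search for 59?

Search path for 59: 48 -> 59
Found: True
Comparisons: 2


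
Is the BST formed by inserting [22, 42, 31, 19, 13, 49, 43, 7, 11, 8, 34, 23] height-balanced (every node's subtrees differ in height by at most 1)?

Tree (level-order array): [22, 19, 42, 13, None, 31, 49, 7, None, 23, 34, 43, None, None, 11, None, None, None, None, None, None, 8]
Definition: a tree is height-balanced if, at every node, |h(left) - h(right)| <= 1 (empty subtree has height -1).
Bottom-up per-node check:
  node 8: h_left=-1, h_right=-1, diff=0 [OK], height=0
  node 11: h_left=0, h_right=-1, diff=1 [OK], height=1
  node 7: h_left=-1, h_right=1, diff=2 [FAIL (|-1-1|=2 > 1)], height=2
  node 13: h_left=2, h_right=-1, diff=3 [FAIL (|2--1|=3 > 1)], height=3
  node 19: h_left=3, h_right=-1, diff=4 [FAIL (|3--1|=4 > 1)], height=4
  node 23: h_left=-1, h_right=-1, diff=0 [OK], height=0
  node 34: h_left=-1, h_right=-1, diff=0 [OK], height=0
  node 31: h_left=0, h_right=0, diff=0 [OK], height=1
  node 43: h_left=-1, h_right=-1, diff=0 [OK], height=0
  node 49: h_left=0, h_right=-1, diff=1 [OK], height=1
  node 42: h_left=1, h_right=1, diff=0 [OK], height=2
  node 22: h_left=4, h_right=2, diff=2 [FAIL (|4-2|=2 > 1)], height=5
Node 7 violates the condition: |-1 - 1| = 2 > 1.
Result: Not balanced


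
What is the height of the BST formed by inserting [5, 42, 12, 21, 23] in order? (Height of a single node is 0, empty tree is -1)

Insertion order: [5, 42, 12, 21, 23]
Tree (level-order array): [5, None, 42, 12, None, None, 21, None, 23]
Compute height bottom-up (empty subtree = -1):
  height(23) = 1 + max(-1, -1) = 0
  height(21) = 1 + max(-1, 0) = 1
  height(12) = 1 + max(-1, 1) = 2
  height(42) = 1 + max(2, -1) = 3
  height(5) = 1 + max(-1, 3) = 4
Height = 4


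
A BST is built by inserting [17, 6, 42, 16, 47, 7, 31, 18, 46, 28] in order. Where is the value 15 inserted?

Starting tree (level order): [17, 6, 42, None, 16, 31, 47, 7, None, 18, None, 46, None, None, None, None, 28]
Insertion path: 17 -> 6 -> 16 -> 7
Result: insert 15 as right child of 7
Final tree (level order): [17, 6, 42, None, 16, 31, 47, 7, None, 18, None, 46, None, None, 15, None, 28]


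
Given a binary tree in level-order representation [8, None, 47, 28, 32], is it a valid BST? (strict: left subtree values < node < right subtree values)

Level-order array: [8, None, 47, 28, 32]
Validate using subtree bounds (lo, hi): at each node, require lo < value < hi,
then recurse left with hi=value and right with lo=value.
Preorder trace (stopping at first violation):
  at node 8 with bounds (-inf, +inf): OK
  at node 47 with bounds (8, +inf): OK
  at node 28 with bounds (8, 47): OK
  at node 32 with bounds (47, +inf): VIOLATION
Node 32 violates its bound: not (47 < 32 < +inf).
Result: Not a valid BST


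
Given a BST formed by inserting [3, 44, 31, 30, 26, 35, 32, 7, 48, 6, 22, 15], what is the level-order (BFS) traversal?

Tree insertion order: [3, 44, 31, 30, 26, 35, 32, 7, 48, 6, 22, 15]
Tree (level-order array): [3, None, 44, 31, 48, 30, 35, None, None, 26, None, 32, None, 7, None, None, None, 6, 22, None, None, 15]
BFS from the root, enqueuing left then right child of each popped node:
  queue [3] -> pop 3, enqueue [44], visited so far: [3]
  queue [44] -> pop 44, enqueue [31, 48], visited so far: [3, 44]
  queue [31, 48] -> pop 31, enqueue [30, 35], visited so far: [3, 44, 31]
  queue [48, 30, 35] -> pop 48, enqueue [none], visited so far: [3, 44, 31, 48]
  queue [30, 35] -> pop 30, enqueue [26], visited so far: [3, 44, 31, 48, 30]
  queue [35, 26] -> pop 35, enqueue [32], visited so far: [3, 44, 31, 48, 30, 35]
  queue [26, 32] -> pop 26, enqueue [7], visited so far: [3, 44, 31, 48, 30, 35, 26]
  queue [32, 7] -> pop 32, enqueue [none], visited so far: [3, 44, 31, 48, 30, 35, 26, 32]
  queue [7] -> pop 7, enqueue [6, 22], visited so far: [3, 44, 31, 48, 30, 35, 26, 32, 7]
  queue [6, 22] -> pop 6, enqueue [none], visited so far: [3, 44, 31, 48, 30, 35, 26, 32, 7, 6]
  queue [22] -> pop 22, enqueue [15], visited so far: [3, 44, 31, 48, 30, 35, 26, 32, 7, 6, 22]
  queue [15] -> pop 15, enqueue [none], visited so far: [3, 44, 31, 48, 30, 35, 26, 32, 7, 6, 22, 15]
Result: [3, 44, 31, 48, 30, 35, 26, 32, 7, 6, 22, 15]


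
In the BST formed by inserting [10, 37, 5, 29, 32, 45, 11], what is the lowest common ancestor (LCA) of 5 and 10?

Tree insertion order: [10, 37, 5, 29, 32, 45, 11]
Tree (level-order array): [10, 5, 37, None, None, 29, 45, 11, 32]
In a BST, the LCA of p=5, q=10 is the first node v on the
root-to-leaf path with p <= v <= q (go left if both < v, right if both > v).
Walk from root:
  at 10: 5 <= 10 <= 10, this is the LCA
LCA = 10


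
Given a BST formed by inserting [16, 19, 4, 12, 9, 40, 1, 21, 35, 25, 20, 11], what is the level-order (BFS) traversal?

Tree insertion order: [16, 19, 4, 12, 9, 40, 1, 21, 35, 25, 20, 11]
Tree (level-order array): [16, 4, 19, 1, 12, None, 40, None, None, 9, None, 21, None, None, 11, 20, 35, None, None, None, None, 25]
BFS from the root, enqueuing left then right child of each popped node:
  queue [16] -> pop 16, enqueue [4, 19], visited so far: [16]
  queue [4, 19] -> pop 4, enqueue [1, 12], visited so far: [16, 4]
  queue [19, 1, 12] -> pop 19, enqueue [40], visited so far: [16, 4, 19]
  queue [1, 12, 40] -> pop 1, enqueue [none], visited so far: [16, 4, 19, 1]
  queue [12, 40] -> pop 12, enqueue [9], visited so far: [16, 4, 19, 1, 12]
  queue [40, 9] -> pop 40, enqueue [21], visited so far: [16, 4, 19, 1, 12, 40]
  queue [9, 21] -> pop 9, enqueue [11], visited so far: [16, 4, 19, 1, 12, 40, 9]
  queue [21, 11] -> pop 21, enqueue [20, 35], visited so far: [16, 4, 19, 1, 12, 40, 9, 21]
  queue [11, 20, 35] -> pop 11, enqueue [none], visited so far: [16, 4, 19, 1, 12, 40, 9, 21, 11]
  queue [20, 35] -> pop 20, enqueue [none], visited so far: [16, 4, 19, 1, 12, 40, 9, 21, 11, 20]
  queue [35] -> pop 35, enqueue [25], visited so far: [16, 4, 19, 1, 12, 40, 9, 21, 11, 20, 35]
  queue [25] -> pop 25, enqueue [none], visited so far: [16, 4, 19, 1, 12, 40, 9, 21, 11, 20, 35, 25]
Result: [16, 4, 19, 1, 12, 40, 9, 21, 11, 20, 35, 25]


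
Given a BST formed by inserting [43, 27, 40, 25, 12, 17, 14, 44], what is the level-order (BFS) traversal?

Tree insertion order: [43, 27, 40, 25, 12, 17, 14, 44]
Tree (level-order array): [43, 27, 44, 25, 40, None, None, 12, None, None, None, None, 17, 14]
BFS from the root, enqueuing left then right child of each popped node:
  queue [43] -> pop 43, enqueue [27, 44], visited so far: [43]
  queue [27, 44] -> pop 27, enqueue [25, 40], visited so far: [43, 27]
  queue [44, 25, 40] -> pop 44, enqueue [none], visited so far: [43, 27, 44]
  queue [25, 40] -> pop 25, enqueue [12], visited so far: [43, 27, 44, 25]
  queue [40, 12] -> pop 40, enqueue [none], visited so far: [43, 27, 44, 25, 40]
  queue [12] -> pop 12, enqueue [17], visited so far: [43, 27, 44, 25, 40, 12]
  queue [17] -> pop 17, enqueue [14], visited so far: [43, 27, 44, 25, 40, 12, 17]
  queue [14] -> pop 14, enqueue [none], visited so far: [43, 27, 44, 25, 40, 12, 17, 14]
Result: [43, 27, 44, 25, 40, 12, 17, 14]


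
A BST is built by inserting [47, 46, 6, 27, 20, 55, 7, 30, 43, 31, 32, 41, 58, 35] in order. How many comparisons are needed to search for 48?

Search path for 48: 47 -> 55
Found: False
Comparisons: 2


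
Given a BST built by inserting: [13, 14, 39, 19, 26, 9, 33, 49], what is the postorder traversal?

Tree insertion order: [13, 14, 39, 19, 26, 9, 33, 49]
Tree (level-order array): [13, 9, 14, None, None, None, 39, 19, 49, None, 26, None, None, None, 33]
Postorder traversal: [9, 33, 26, 19, 49, 39, 14, 13]
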